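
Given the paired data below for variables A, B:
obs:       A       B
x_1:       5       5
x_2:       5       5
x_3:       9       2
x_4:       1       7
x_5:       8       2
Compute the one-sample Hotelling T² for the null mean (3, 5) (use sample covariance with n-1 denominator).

Step 1 — sample mean vector:
  mean(A) = (5 + 5 + 9 + 1 + 8) / 5 = 28/5 = 5.6
  mean(B) = (5 + 5 + 2 + 7 + 2) / 5 = 21/5 = 4.2
  x̄ = (5.6, 4.2),  deviation x̄ - mu_0 = (5.6, 4.2) - (3, 5) = (2.6, -0.8).

Step 2 — sample covariance matrix, S[i,j] = (1/(n-1)) · Σ_k (x_{k,i} - mean_i) · (x_{k,j} - mean_j), divisor n-1 = 4:
  S[A,A] = ((-0.6)·(-0.6) + (-0.6)·(-0.6) + (3.4)·(3.4) + (-4.6)·(-4.6) + (2.4)·(2.4)) / 4 = 39.2/4 = 9.8
  S[A,B] = ((-0.6)·(0.8) + (-0.6)·(0.8) + (3.4)·(-2.2) + (-4.6)·(2.8) + (2.4)·(-2.2)) / 4 = -26.6/4 = -6.65
  S[B,B] = ((0.8)·(0.8) + (0.8)·(0.8) + (-2.2)·(-2.2) + (2.8)·(2.8) + (-2.2)·(-2.2)) / 4 = 18.8/4 = 4.7
  S = [[9.8, -6.65],
 [-6.65, 4.7]].

Step 3 — invert S. det(S) = 9.8·4.7 - (-6.65)² = 1.8375.
  S^{-1} = (1/det) · [[d, -b], [-b, a]] = [[2.5578, 3.619],
 [3.619, 5.3333]].

Step 4 — quadratic form (x̄ - mu_0)^T · S^{-1} · (x̄ - mu_0):
  S^{-1} · (x̄ - mu_0) = (3.7551, 5.1429),
  (x̄ - mu_0)^T · [...] = (2.6)·(3.7551) + (-0.8)·(5.1429) = 5.649.

Step 5 — scale by n: T² = 5 · 5.649 = 28.2449.

T² ≈ 28.2449


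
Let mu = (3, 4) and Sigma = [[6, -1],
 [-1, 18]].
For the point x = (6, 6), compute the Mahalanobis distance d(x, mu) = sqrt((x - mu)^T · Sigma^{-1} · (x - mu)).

Step 1 — centre the observation: (x - mu) = (3, 2).

Step 2 — invert Sigma. det(Sigma) = 6·18 - (-1)² = 107.
  Sigma^{-1} = (1/det) · [[d, -b], [-b, a]] = [[0.1682, 0.0093],
 [0.0093, 0.0561]].

Step 3 — form the quadratic (x - mu)^T · Sigma^{-1} · (x - mu):
  Sigma^{-1} · (x - mu) = (0.5234, 0.1402).
  (x - mu)^T · [Sigma^{-1} · (x - mu)] = (3)·(0.5234) + (2)·(0.1402) = 1.8505.

Step 4 — take square root: d = √(1.8505) ≈ 1.3603.

d(x, mu) = √(1.8505) ≈ 1.3603


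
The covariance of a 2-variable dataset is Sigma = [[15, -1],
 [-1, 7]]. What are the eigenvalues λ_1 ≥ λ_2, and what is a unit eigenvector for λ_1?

Step 1 — characteristic polynomial of 2×2 Sigma:
  det(Sigma - λI) = λ² - trace · λ + det = 0.
  trace = 15 + 7 = 22, det = 15·7 - (-1)² = 104.
Step 2 — discriminant:
  Δ = trace² - 4·det = 484 - 416 = 68.
Step 3 — eigenvalues:
  λ = (trace ± √Δ)/2 = (22 ± 8.2462)/2,
  λ_1 = 15.1231,  λ_2 = 6.8769.

Step 4 — unit eigenvector for λ_1: solve (Sigma - λ_1 I)v = 0. First row:
  (15 - 15.1231)·v_x + (-1)·v_y = 0, i.e. (-0.1231)·v_x + (-1)·v_y = 0,
  so v ∝ (b, λ_1 - a) = (-1, 0.1231); multiply by -1 so the first entry is positive: u = (1, -0.1231).
  ||u|| = √((1)² + (-0.1231)²) = √(1.0152) ≈ 1.0075,
  v_1 = u/||u|| ≈ (0.9925, -0.1222) (||v_1|| = 1).

λ_1 = 15.1231,  λ_2 = 6.8769;  v_1 ≈ (0.9925, -0.1222)


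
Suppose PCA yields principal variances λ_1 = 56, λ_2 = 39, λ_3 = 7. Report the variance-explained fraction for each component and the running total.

Step 1 — total variance = trace(Sigma) = Σ λ_i = 56 + 39 + 7 = 102.

Step 2 — fraction explained by component i = λ_i / Σ λ:
  PC1: 56/102 = 0.549
  PC2: 39/102 = 0.3824
  PC3: 7/102 = 0.0686

Step 3 — cumulative fraction after k components = (λ_1 + ... + λ_k) / Σ λ:
  k = 1: 56/102 = 0.549
  k = 2: (56 + 39)/102 = 95/102 = 0.9314
  k = 3: (56 + 39 + 7)/102 = 102/102 = 1

Summary (fraction, with percent):

explained: PC1 0.549 (54.9%), PC2 0.3824 (38.24%), PC3 0.0686 (6.86%);  cumulative: 0.549, 0.9314, 1


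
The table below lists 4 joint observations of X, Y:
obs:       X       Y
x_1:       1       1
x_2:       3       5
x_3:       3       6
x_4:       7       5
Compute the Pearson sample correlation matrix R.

Step 1 — column means:
  mean(X) = (1 + 3 + 3 + 7) / 4 = 14/4 = 3.5
  mean(Y) = (1 + 5 + 6 + 5) / 4 = 17/4 = 4.25

Step 2 — sample variances and covariances s[i,j] = (1/(n-1)) · Σ_k (x_{k,i} - mean_i) · (x_{k,j} - mean_j), with n-1 = 3:
  s[X,X] = ((-2.5)·(-2.5) + (-0.5)·(-0.5) + (-0.5)·(-0.5) + (3.5)·(3.5)) / 3 = 19/3 = 6.3333
  s[X,Y] = ((-2.5)·(-3.25) + (-0.5)·(0.75) + (-0.5)·(1.75) + (3.5)·(0.75)) / 3 = 9.5/3 = 3.1667
  s[Y,Y] = ((-3.25)·(-3.25) + (0.75)·(0.75) + (1.75)·(1.75) + (0.75)·(0.75)) / 3 = 14.75/3 = 4.9167
  Sample standard deviations s_i = √(s[i,i]):
  s(X) = √(6.3333) = 2.5166
  s(Y) = √(4.9167) = 2.2174

Step 3 — r_{ij} = s_{ij} / (s_i · s_j):
  r[X,X] = 1 (diagonal).
  r[X,Y] = 3.1667 / (2.5166 · 2.2174) = 3.1667 / 5.5802 = 0.5675
  r[Y,Y] = 1 (diagonal).

R is symmetric with unit diagonal. Assembling:

R = [[1, 0.5675],
 [0.5675, 1]]


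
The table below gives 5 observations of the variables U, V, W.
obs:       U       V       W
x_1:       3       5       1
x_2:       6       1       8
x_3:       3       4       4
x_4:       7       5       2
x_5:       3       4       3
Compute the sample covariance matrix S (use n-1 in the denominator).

Step 1 — column means:
  mean(U) = (3 + 6 + 3 + 7 + 3) / 5 = 22/5 = 4.4
  mean(V) = (5 + 1 + 4 + 5 + 4) / 5 = 19/5 = 3.8
  mean(W) = (1 + 8 + 4 + 2 + 3) / 5 = 18/5 = 3.6

Step 2 — sample covariance S[i,j] = (1/(n-1)) · Σ_k (x_{k,i} - mean_i) · (x_{k,j} - mean_j), with n-1 = 4.
  S[U,U] = ((-1.4)·(-1.4) + (1.6)·(1.6) + (-1.4)·(-1.4) + (2.6)·(2.6) + (-1.4)·(-1.4)) / 4 = 15.2/4 = 3.8
  S[U,V] = ((-1.4)·(1.2) + (1.6)·(-2.8) + (-1.4)·(0.2) + (2.6)·(1.2) + (-1.4)·(0.2)) / 4 = -3.6/4 = -0.9
  S[U,W] = ((-1.4)·(-2.6) + (1.6)·(4.4) + (-1.4)·(0.4) + (2.6)·(-1.6) + (-1.4)·(-0.6)) / 4 = 6.8/4 = 1.7
  S[V,V] = ((1.2)·(1.2) + (-2.8)·(-2.8) + (0.2)·(0.2) + (1.2)·(1.2) + (0.2)·(0.2)) / 4 = 10.8/4 = 2.7
  S[V,W] = ((1.2)·(-2.6) + (-2.8)·(4.4) + (0.2)·(0.4) + (1.2)·(-1.6) + (0.2)·(-0.6)) / 4 = -17.4/4 = -4.35
  S[W,W] = ((-2.6)·(-2.6) + (4.4)·(4.4) + (0.4)·(0.4) + (-1.6)·(-1.6) + (-0.6)·(-0.6)) / 4 = 29.2/4 = 7.3

S is symmetric (S[j,i] = S[i,j]). Assembling:

S = [[3.8, -0.9, 1.7],
 [-0.9, 2.7, -4.35],
 [1.7, -4.35, 7.3]]


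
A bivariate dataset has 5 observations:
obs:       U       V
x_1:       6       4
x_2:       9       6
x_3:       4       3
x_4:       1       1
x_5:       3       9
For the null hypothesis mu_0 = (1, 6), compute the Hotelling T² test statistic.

Step 1 — sample mean vector:
  mean(U) = (6 + 9 + 4 + 1 + 3) / 5 = 23/5 = 4.6
  mean(V) = (4 + 6 + 3 + 1 + 9) / 5 = 23/5 = 4.6
  x̄ = (4.6, 4.6),  deviation x̄ - mu_0 = (4.6, 4.6) - (1, 6) = (3.6, -1.4).

Step 2 — sample covariance matrix, S[i,j] = (1/(n-1)) · Σ_k (x_{k,i} - mean_i) · (x_{k,j} - mean_j), divisor n-1 = 4:
  S[U,U] = ((1.4)·(1.4) + (4.4)·(4.4) + (-0.6)·(-0.6) + (-3.6)·(-3.6) + (-1.6)·(-1.6)) / 4 = 37.2/4 = 9.3
  S[U,V] = ((1.4)·(-0.6) + (4.4)·(1.4) + (-0.6)·(-1.6) + (-3.6)·(-3.6) + (-1.6)·(4.4)) / 4 = 12.2/4 = 3.05
  S[V,V] = ((-0.6)·(-0.6) + (1.4)·(1.4) + (-1.6)·(-1.6) + (-3.6)·(-3.6) + (4.4)·(4.4)) / 4 = 37.2/4 = 9.3
  S = [[9.3, 3.05],
 [3.05, 9.3]].

Step 3 — invert S. det(S) = 9.3·9.3 - (3.05)² = 77.1875.
  S^{-1} = (1/det) · [[d, -b], [-b, a]] = [[0.1205, -0.0395],
 [-0.0395, 0.1205]].

Step 4 — quadratic form (x̄ - mu_0)^T · S^{-1} · (x̄ - mu_0):
  S^{-1} · (x̄ - mu_0) = (0.4891, -0.3109),
  (x̄ - mu_0)^T · [...] = (3.6)·(0.4891) + (-1.4)·(-0.3109) = 2.196.

Step 5 — scale by n: T² = 5 · 2.196 = 10.9798.

T² ≈ 10.9798


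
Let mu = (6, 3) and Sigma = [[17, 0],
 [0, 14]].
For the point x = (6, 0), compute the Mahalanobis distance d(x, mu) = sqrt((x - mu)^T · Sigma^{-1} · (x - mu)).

Step 1 — centre the observation: (x - mu) = (0, -3).

Step 2 — invert Sigma. det(Sigma) = 17·14 - (0)² = 238.
  Sigma^{-1} = (1/det) · [[d, -b], [-b, a]] = [[0.0588, 0],
 [0, 0.0714]].

Step 3 — form the quadratic (x - mu)^T · Sigma^{-1} · (x - mu):
  Sigma^{-1} · (x - mu) = (0, -0.2143).
  (x - mu)^T · [Sigma^{-1} · (x - mu)] = (0)·(0) + (-3)·(-0.2143) = 0.6429.

Step 4 — take square root: d = √(0.6429) ≈ 0.8018.

d(x, mu) = √(0.6429) ≈ 0.8018


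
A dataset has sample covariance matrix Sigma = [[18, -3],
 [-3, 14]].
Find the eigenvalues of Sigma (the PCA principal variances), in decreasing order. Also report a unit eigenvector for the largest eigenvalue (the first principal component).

Step 1 — characteristic polynomial of 2×2 Sigma:
  det(Sigma - λI) = λ² - trace · λ + det = 0.
  trace = 18 + 14 = 32, det = 18·14 - (-3)² = 243.
Step 2 — discriminant:
  Δ = trace² - 4·det = 1024 - 972 = 52.
Step 3 — eigenvalues:
  λ = (trace ± √Δ)/2 = (32 ± 7.2111)/2,
  λ_1 = 19.6056,  λ_2 = 12.3944.

Step 4 — unit eigenvector for λ_1: solve (Sigma - λ_1 I)v = 0. First row:
  (18 - 19.6056)·v_x + (-3)·v_y = 0, i.e. (-1.6056)·v_x + (-3)·v_y = 0,
  so v ∝ (b, λ_1 - a) = (-3, 1.6056); multiply by -1 so the first entry is positive: u = (3, -1.6056).
  ||u|| = √((3)² + (-1.6056)²) = √(11.5778) ≈ 3.4026,
  v_1 = u/||u|| ≈ (0.8817, -0.4719) (||v_1|| = 1).

λ_1 = 19.6056,  λ_2 = 12.3944;  v_1 ≈ (0.8817, -0.4719)


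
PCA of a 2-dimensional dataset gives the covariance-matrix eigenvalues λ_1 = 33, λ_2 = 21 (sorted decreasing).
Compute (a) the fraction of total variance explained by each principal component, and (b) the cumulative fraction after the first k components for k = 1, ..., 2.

Step 1 — total variance = trace(Sigma) = Σ λ_i = 33 + 21 = 54.

Step 2 — fraction explained by component i = λ_i / Σ λ:
  PC1: 33/54 = 0.6111
  PC2: 21/54 = 0.3889

Step 3 — cumulative fraction after k components = (λ_1 + ... + λ_k) / Σ λ:
  k = 1: 33/54 = 0.6111
  k = 2: (33 + 21)/54 = 54/54 = 1

Summary (fraction, with percent):

explained: PC1 0.6111 (61.11%), PC2 0.3889 (38.89%);  cumulative: 0.6111, 1


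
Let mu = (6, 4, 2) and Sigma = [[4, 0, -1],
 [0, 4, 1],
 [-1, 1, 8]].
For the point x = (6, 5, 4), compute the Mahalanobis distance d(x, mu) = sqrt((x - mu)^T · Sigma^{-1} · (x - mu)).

Step 1 — centre the observation: (x - mu) = (0, 1, 2).

Step 2 — invert Sigma (cofactor / det for 3×3, or solve directly):
  Sigma^{-1} = [[0.2583, -0.0083, 0.0333],
 [-0.0083, 0.2583, -0.0333],
 [0.0333, -0.0333, 0.1333]].

Step 3 — form the quadratic (x - mu)^T · Sigma^{-1} · (x - mu):
  Sigma^{-1} · (x - mu) = (0.0583, 0.1917, 0.2333).
  (x - mu)^T · [Sigma^{-1} · (x - mu)] = (0)·(0.0583) + (1)·(0.1917) + (2)·(0.2333) = 0.6583.

Step 4 — take square root: d = √(0.6583) ≈ 0.8114.

d(x, mu) = √(0.6583) ≈ 0.8114


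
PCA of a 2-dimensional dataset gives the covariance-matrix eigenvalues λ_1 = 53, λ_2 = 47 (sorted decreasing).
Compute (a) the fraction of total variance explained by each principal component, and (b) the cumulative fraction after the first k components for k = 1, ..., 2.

Step 1 — total variance = trace(Sigma) = Σ λ_i = 53 + 47 = 100.

Step 2 — fraction explained by component i = λ_i / Σ λ:
  PC1: 53/100 = 0.53
  PC2: 47/100 = 0.47

Step 3 — cumulative fraction after k components = (λ_1 + ... + λ_k) / Σ λ:
  k = 1: 53/100 = 0.53
  k = 2: (53 + 47)/100 = 100/100 = 1

Summary (fraction, with percent):

explained: PC1 0.53 (53%), PC2 0.47 (47%);  cumulative: 0.53, 1


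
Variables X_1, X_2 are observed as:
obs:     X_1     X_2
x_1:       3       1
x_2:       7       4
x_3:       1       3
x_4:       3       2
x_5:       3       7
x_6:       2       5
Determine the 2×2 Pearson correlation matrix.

Step 1 — column means:
  mean(X_1) = (3 + 7 + 1 + 3 + 3 + 2) / 6 = 19/6 = 3.1667
  mean(X_2) = (1 + 4 + 3 + 2 + 7 + 5) / 6 = 22/6 = 3.6667

Step 2 — sample variances and covariances s[i,j] = (1/(n-1)) · Σ_k (x_{k,i} - mean_i) · (x_{k,j} - mean_j), with n-1 = 5:
  s[X_1,X_1] = ((-0.1667)·(-0.1667) + (3.8333)·(3.8333) + (-2.1667)·(-2.1667) + (-0.1667)·(-0.1667) + (-0.1667)·(-0.1667) + (-1.1667)·(-1.1667)) / 5 = 20.8333/5 = 4.1667
  s[X_1,X_2] = ((-0.1667)·(-2.6667) + (3.8333)·(0.3333) + (-2.1667)·(-0.6667) + (-0.1667)·(-1.6667) + (-0.1667)·(3.3333) + (-1.1667)·(1.3333)) / 5 = 1.3333/5 = 0.2667
  s[X_2,X_2] = ((-2.6667)·(-2.6667) + (0.3333)·(0.3333) + (-0.6667)·(-0.6667) + (-1.6667)·(-1.6667) + (3.3333)·(3.3333) + (1.3333)·(1.3333)) / 5 = 23.3333/5 = 4.6667
  Sample standard deviations s_i = √(s[i,i]):
  s(X_1) = √(4.1667) = 2.0412
  s(X_2) = √(4.6667) = 2.1602

Step 3 — r_{ij} = s_{ij} / (s_i · s_j):
  r[X_1,X_1] = 1 (diagonal).
  r[X_1,X_2] = 0.2667 / (2.0412 · 2.1602) = 0.2667 / 4.4096 = 0.0605
  r[X_2,X_2] = 1 (diagonal).

R is symmetric with unit diagonal. Assembling:

R = [[1, 0.0605],
 [0.0605, 1]]


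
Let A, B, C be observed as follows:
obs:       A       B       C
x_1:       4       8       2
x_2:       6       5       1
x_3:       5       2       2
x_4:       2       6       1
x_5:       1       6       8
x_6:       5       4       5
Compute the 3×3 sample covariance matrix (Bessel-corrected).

Step 1 — column means:
  mean(A) = (4 + 6 + 5 + 2 + 1 + 5) / 6 = 23/6 = 3.8333
  mean(B) = (8 + 5 + 2 + 6 + 6 + 4) / 6 = 31/6 = 5.1667
  mean(C) = (2 + 1 + 2 + 1 + 8 + 5) / 6 = 19/6 = 3.1667

Step 2 — sample covariance S[i,j] = (1/(n-1)) · Σ_k (x_{k,i} - mean_i) · (x_{k,j} - mean_j), with n-1 = 5.
  S[A,A] = ((0.1667)·(0.1667) + (2.1667)·(2.1667) + (1.1667)·(1.1667) + (-1.8333)·(-1.8333) + (-2.8333)·(-2.8333) + (1.1667)·(1.1667)) / 5 = 18.8333/5 = 3.7667
  S[A,B] = ((0.1667)·(2.8333) + (2.1667)·(-0.1667) + (1.1667)·(-3.1667) + (-1.8333)·(0.8333) + (-2.8333)·(0.8333) + (1.1667)·(-1.1667)) / 5 = -8.8333/5 = -1.7667
  S[A,C] = ((0.1667)·(-1.1667) + (2.1667)·(-2.1667) + (1.1667)·(-1.1667) + (-1.8333)·(-2.1667) + (-2.8333)·(4.8333) + (1.1667)·(1.8333)) / 5 = -13.8333/5 = -2.7667
  S[B,B] = ((2.8333)·(2.8333) + (-0.1667)·(-0.1667) + (-3.1667)·(-3.1667) + (0.8333)·(0.8333) + (0.8333)·(0.8333) + (-1.1667)·(-1.1667)) / 5 = 20.8333/5 = 4.1667
  S[B,C] = ((2.8333)·(-1.1667) + (-0.1667)·(-2.1667) + (-3.1667)·(-1.1667) + (0.8333)·(-2.1667) + (0.8333)·(4.8333) + (-1.1667)·(1.8333)) / 5 = 0.8333/5 = 0.1667
  S[C,C] = ((-1.1667)·(-1.1667) + (-2.1667)·(-2.1667) + (-1.1667)·(-1.1667) + (-2.1667)·(-2.1667) + (4.8333)·(4.8333) + (1.8333)·(1.8333)) / 5 = 38.8333/5 = 7.7667

S is symmetric (S[j,i] = S[i,j]). Assembling:

S = [[3.7667, -1.7667, -2.7667],
 [-1.7667, 4.1667, 0.1667],
 [-2.7667, 0.1667, 7.7667]]


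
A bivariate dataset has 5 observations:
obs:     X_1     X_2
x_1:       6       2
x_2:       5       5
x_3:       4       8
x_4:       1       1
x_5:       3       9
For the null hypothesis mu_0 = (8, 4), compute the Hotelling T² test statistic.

Step 1 — sample mean vector:
  mean(X_1) = (6 + 5 + 4 + 1 + 3) / 5 = 19/5 = 3.8
  mean(X_2) = (2 + 5 + 8 + 1 + 9) / 5 = 25/5 = 5
  x̄ = (3.8, 5),  deviation x̄ - mu_0 = (3.8, 5) - (8, 4) = (-4.2, 1).

Step 2 — sample covariance matrix, S[i,j] = (1/(n-1)) · Σ_k (x_{k,i} - mean_i) · (x_{k,j} - mean_j), divisor n-1 = 4:
  S[X_1,X_1] = ((2.2)·(2.2) + (1.2)·(1.2) + (0.2)·(0.2) + (-2.8)·(-2.8) + (-0.8)·(-0.8)) / 4 = 14.8/4 = 3.7
  S[X_1,X_2] = ((2.2)·(-3) + (1.2)·(0) + (0.2)·(3) + (-2.8)·(-4) + (-0.8)·(4)) / 4 = 2/4 = 0.5
  S[X_2,X_2] = ((-3)·(-3) + (0)·(0) + (3)·(3) + (-4)·(-4) + (4)·(4)) / 4 = 50/4 = 12.5
  S = [[3.7, 0.5],
 [0.5, 12.5]].

Step 3 — invert S. det(S) = 3.7·12.5 - (0.5)² = 46.
  S^{-1} = (1/det) · [[d, -b], [-b, a]] = [[0.2717, -0.0109],
 [-0.0109, 0.0804]].

Step 4 — quadratic form (x̄ - mu_0)^T · S^{-1} · (x̄ - mu_0):
  S^{-1} · (x̄ - mu_0) = (-1.1522, 0.1261),
  (x̄ - mu_0)^T · [...] = (-4.2)·(-1.1522) + (1)·(0.1261) = 4.9652.

Step 5 — scale by n: T² = 5 · 4.9652 = 24.8261.

T² ≈ 24.8261


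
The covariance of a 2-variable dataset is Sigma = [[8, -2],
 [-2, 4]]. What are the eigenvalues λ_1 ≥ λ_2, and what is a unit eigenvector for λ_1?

Step 1 — characteristic polynomial of 2×2 Sigma:
  det(Sigma - λI) = λ² - trace · λ + det = 0.
  trace = 8 + 4 = 12, det = 8·4 - (-2)² = 28.
Step 2 — discriminant:
  Δ = trace² - 4·det = 144 - 112 = 32.
Step 3 — eigenvalues:
  λ = (trace ± √Δ)/2 = (12 ± 5.6569)/2,
  λ_1 = 8.8284,  λ_2 = 3.1716.

Step 4 — unit eigenvector for λ_1: solve (Sigma - λ_1 I)v = 0. First row:
  (8 - 8.8284)·v_x + (-2)·v_y = 0, i.e. (-0.8284)·v_x + (-2)·v_y = 0,
  so v ∝ (b, λ_1 - a) = (-2, 0.8284); multiply by -1 so the first entry is positive: u = (2, -0.8284).
  ||u|| = √((2)² + (-0.8284)²) = √(4.6863) ≈ 2.1648,
  v_1 = u/||u|| ≈ (0.9239, -0.3827) (||v_1|| = 1).

λ_1 = 8.8284,  λ_2 = 3.1716;  v_1 ≈ (0.9239, -0.3827)


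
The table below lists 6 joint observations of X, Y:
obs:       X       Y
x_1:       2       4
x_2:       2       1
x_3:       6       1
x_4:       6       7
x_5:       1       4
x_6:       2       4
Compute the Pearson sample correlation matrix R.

Step 1 — column means:
  mean(X) = (2 + 2 + 6 + 6 + 1 + 2) / 6 = 19/6 = 3.1667
  mean(Y) = (4 + 1 + 1 + 7 + 4 + 4) / 6 = 21/6 = 3.5

Step 2 — sample variances and covariances s[i,j] = (1/(n-1)) · Σ_k (x_{k,i} - mean_i) · (x_{k,j} - mean_j), with n-1 = 5:
  s[X,X] = ((-1.1667)·(-1.1667) + (-1.1667)·(-1.1667) + (2.8333)·(2.8333) + (2.8333)·(2.8333) + (-2.1667)·(-2.1667) + (-1.1667)·(-1.1667)) / 5 = 24.8333/5 = 4.9667
  s[X,Y] = ((-1.1667)·(0.5) + (-1.1667)·(-2.5) + (2.8333)·(-2.5) + (2.8333)·(3.5) + (-2.1667)·(0.5) + (-1.1667)·(0.5)) / 5 = 3.5/5 = 0.7
  s[Y,Y] = ((0.5)·(0.5) + (-2.5)·(-2.5) + (-2.5)·(-2.5) + (3.5)·(3.5) + (0.5)·(0.5) + (0.5)·(0.5)) / 5 = 25.5/5 = 5.1
  Sample standard deviations s_i = √(s[i,i]):
  s(X) = √(4.9667) = 2.2286
  s(Y) = √(5.1) = 2.2583

Step 3 — r_{ij} = s_{ij} / (s_i · s_j):
  r[X,X] = 1 (diagonal).
  r[X,Y] = 0.7 / (2.2286 · 2.2583) = 0.7 / 5.0329 = 0.1391
  r[Y,Y] = 1 (diagonal).

R is symmetric with unit diagonal. Assembling:

R = [[1, 0.1391],
 [0.1391, 1]]


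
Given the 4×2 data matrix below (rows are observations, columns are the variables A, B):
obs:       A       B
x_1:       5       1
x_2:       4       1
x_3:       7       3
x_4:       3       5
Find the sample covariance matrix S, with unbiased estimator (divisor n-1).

Step 1 — column means:
  mean(A) = (5 + 4 + 7 + 3) / 4 = 19/4 = 4.75
  mean(B) = (1 + 1 + 3 + 5) / 4 = 10/4 = 2.5

Step 2 — sample covariance S[i,j] = (1/(n-1)) · Σ_k (x_{k,i} - mean_i) · (x_{k,j} - mean_j), with n-1 = 3.
  S[A,A] = ((0.25)·(0.25) + (-0.75)·(-0.75) + (2.25)·(2.25) + (-1.75)·(-1.75)) / 3 = 8.75/3 = 2.9167
  S[A,B] = ((0.25)·(-1.5) + (-0.75)·(-1.5) + (2.25)·(0.5) + (-1.75)·(2.5)) / 3 = -2.5/3 = -0.8333
  S[B,B] = ((-1.5)·(-1.5) + (-1.5)·(-1.5) + (0.5)·(0.5) + (2.5)·(2.5)) / 3 = 11/3 = 3.6667

S is symmetric (S[j,i] = S[i,j]). Assembling:

S = [[2.9167, -0.8333],
 [-0.8333, 3.6667]]


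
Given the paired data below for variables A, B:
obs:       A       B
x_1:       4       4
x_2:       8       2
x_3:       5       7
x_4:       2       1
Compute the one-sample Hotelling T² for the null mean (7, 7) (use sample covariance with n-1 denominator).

Step 1 — sample mean vector:
  mean(A) = (4 + 8 + 5 + 2) / 4 = 19/4 = 4.75
  mean(B) = (4 + 2 + 7 + 1) / 4 = 14/4 = 3.5
  x̄ = (4.75, 3.5),  deviation x̄ - mu_0 = (4.75, 3.5) - (7, 7) = (-2.25, -3.5).

Step 2 — sample covariance matrix, S[i,j] = (1/(n-1)) · Σ_k (x_{k,i} - mean_i) · (x_{k,j} - mean_j), divisor n-1 = 3:
  S[A,A] = ((-0.75)·(-0.75) + (3.25)·(3.25) + (0.25)·(0.25) + (-2.75)·(-2.75)) / 3 = 18.75/3 = 6.25
  S[A,B] = ((-0.75)·(0.5) + (3.25)·(-1.5) + (0.25)·(3.5) + (-2.75)·(-2.5)) / 3 = 2.5/3 = 0.8333
  S[B,B] = ((0.5)·(0.5) + (-1.5)·(-1.5) + (3.5)·(3.5) + (-2.5)·(-2.5)) / 3 = 21/3 = 7
  S = [[6.25, 0.8333],
 [0.8333, 7]].

Step 3 — invert S. det(S) = 6.25·7 - (0.8333)² = 43.0556.
  S^{-1} = (1/det) · [[d, -b], [-b, a]] = [[0.1626, -0.0194],
 [-0.0194, 0.1452]].

Step 4 — quadratic form (x̄ - mu_0)^T · S^{-1} · (x̄ - mu_0):
  S^{-1} · (x̄ - mu_0) = (-0.2981, -0.4645),
  (x̄ - mu_0)^T · [...] = (-2.25)·(-0.2981) + (-3.5)·(-0.4645) = 2.2965.

Step 5 — scale by n: T² = 4 · 2.2965 = 9.1858.

T² ≈ 9.1858


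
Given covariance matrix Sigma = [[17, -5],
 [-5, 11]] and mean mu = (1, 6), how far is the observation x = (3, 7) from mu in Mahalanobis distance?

Step 1 — centre the observation: (x - mu) = (2, 1).

Step 2 — invert Sigma. det(Sigma) = 17·11 - (-5)² = 162.
  Sigma^{-1} = (1/det) · [[d, -b], [-b, a]] = [[0.0679, 0.0309],
 [0.0309, 0.1049]].

Step 3 — form the quadratic (x - mu)^T · Sigma^{-1} · (x - mu):
  Sigma^{-1} · (x - mu) = (0.1667, 0.1667).
  (x - mu)^T · [Sigma^{-1} · (x - mu)] = (2)·(0.1667) + (1)·(0.1667) = 0.5.

Step 4 — take square root: d = √(0.5) ≈ 0.7071.

d(x, mu) = √(0.5) ≈ 0.7071


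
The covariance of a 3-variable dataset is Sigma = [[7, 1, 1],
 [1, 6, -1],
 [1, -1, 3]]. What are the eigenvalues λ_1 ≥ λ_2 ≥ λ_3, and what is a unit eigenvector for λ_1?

Step 1 — characteristic polynomial p(λ) = det(λI - Sigma) = λ³ - tr·λ² + c_1·λ - det, where tr = trace, c_1 = sum of the principal 2×2 minors, det = det(Sigma):
  tr = 7 + 6 + 3 = 16,
  c_1 = (7·6 - (1)²) + (7·3 - (1)²) + (6·3 - (-1)²) = 41 + 20 + 17 = 78,
  det = 7·(6·3 - (-1)²) - (1)·((1)·3 - (-1)·(1)) + (1)·((1)·(-1) - 6·(1)) = 7·(17) - (1)·(4) + (1)·(-7) = 108.
  So p(λ) = λ³ - 16λ² + 78λ - 108.
Step 2 — look for an integer root (rational root theorem: any rational root is an integer divisor of 108). Testing λ = 6:
  p(6) = 216 - 576 + 468 - 108 = 0  ✓
  Dividing out (λ - 6): p(λ) = (λ - 6)(λ² - 10λ + 18).
Step 3 — remaining eigenvalues from the quadratic λ² - 10λ + 18 = 0:
  Δ = 10² - 4·18 = 100 - 72 = 28,  λ = (10 ± √28)/2 = (10 ± 5.2915)/2 ≈ 7.6458 or 2.3542.
  Sorted: λ_1 = 7.6458,  λ_2 = 6,  λ_3 = 2.3542  (check: sum = 16 = tr ✓).

Step 4 — unit eigenvector for λ_1 ≈ 7.6458: v spans the null space of (Sigma - λ_1 I), whose rows are
  r_1 = (-0.6458, 1, 1),  r_2 = (1, -1.6458, -1),  r_3 = (1, -1, -4.6458).
  v is orthogonal to every row, so take v ∝ r_2 × r_3 = ((-1.6458)·(-4.6458) - (-1)·(-1), (-1)·(1) - (1)·(-4.6458), (1)·(-1) - (-1.6458)·(1)) ≈ (6.6458, 3.6458, 0.6458).
  Let u = (6.6458, 3.6458, 0.6458).
  ||u|| = √((6.6458)² + (3.6458)² + (0.6458)²) = √(57.8745) ≈ 7.6075,  v_1 = u/||u|| ≈ (0.8736, 0.4792, 0.0849) (||v_1|| = 1).

λ_1 = 7.6458,  λ_2 = 6,  λ_3 = 2.3542;  v_1 ≈ (0.8736, 0.4792, 0.0849)


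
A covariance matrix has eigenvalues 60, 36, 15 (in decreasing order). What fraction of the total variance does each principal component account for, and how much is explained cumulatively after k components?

Step 1 — total variance = trace(Sigma) = Σ λ_i = 60 + 36 + 15 = 111.

Step 2 — fraction explained by component i = λ_i / Σ λ:
  PC1: 60/111 = 0.5405
  PC2: 36/111 = 0.3243
  PC3: 15/111 = 0.1351

Step 3 — cumulative fraction after k components = (λ_1 + ... + λ_k) / Σ λ:
  k = 1: 60/111 = 0.5405
  k = 2: (60 + 36)/111 = 96/111 = 0.8649
  k = 3: (60 + 36 + 15)/111 = 111/111 = 1

Summary (fraction, with percent):

explained: PC1 0.5405 (54.05%), PC2 0.3243 (32.43%), PC3 0.1351 (13.51%);  cumulative: 0.5405, 0.8649, 1


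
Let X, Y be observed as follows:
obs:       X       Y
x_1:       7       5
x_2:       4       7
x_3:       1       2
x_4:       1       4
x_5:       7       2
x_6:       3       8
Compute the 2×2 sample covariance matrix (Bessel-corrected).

Step 1 — column means:
  mean(X) = (7 + 4 + 1 + 1 + 7 + 3) / 6 = 23/6 = 3.8333
  mean(Y) = (5 + 7 + 2 + 4 + 2 + 8) / 6 = 28/6 = 4.6667

Step 2 — sample covariance S[i,j] = (1/(n-1)) · Σ_k (x_{k,i} - mean_i) · (x_{k,j} - mean_j), with n-1 = 5.
  S[X,X] = ((3.1667)·(3.1667) + (0.1667)·(0.1667) + (-2.8333)·(-2.8333) + (-2.8333)·(-2.8333) + (3.1667)·(3.1667) + (-0.8333)·(-0.8333)) / 5 = 36.8333/5 = 7.3667
  S[X,Y] = ((3.1667)·(0.3333) + (0.1667)·(2.3333) + (-2.8333)·(-2.6667) + (-2.8333)·(-0.6667) + (3.1667)·(-2.6667) + (-0.8333)·(3.3333)) / 5 = -0.3333/5 = -0.0667
  S[Y,Y] = ((0.3333)·(0.3333) + (2.3333)·(2.3333) + (-2.6667)·(-2.6667) + (-0.6667)·(-0.6667) + (-2.6667)·(-2.6667) + (3.3333)·(3.3333)) / 5 = 31.3333/5 = 6.2667

S is symmetric (S[j,i] = S[i,j]). Assembling:

S = [[7.3667, -0.0667],
 [-0.0667, 6.2667]]


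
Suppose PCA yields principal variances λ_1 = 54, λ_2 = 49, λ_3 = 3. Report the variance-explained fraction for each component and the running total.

Step 1 — total variance = trace(Sigma) = Σ λ_i = 54 + 49 + 3 = 106.

Step 2 — fraction explained by component i = λ_i / Σ λ:
  PC1: 54/106 = 0.5094
  PC2: 49/106 = 0.4623
  PC3: 3/106 = 0.0283

Step 3 — cumulative fraction after k components = (λ_1 + ... + λ_k) / Σ λ:
  k = 1: 54/106 = 0.5094
  k = 2: (54 + 49)/106 = 103/106 = 0.9717
  k = 3: (54 + 49 + 3)/106 = 106/106 = 1

Summary (fraction, with percent):

explained: PC1 0.5094 (50.94%), PC2 0.4623 (46.23%), PC3 0.0283 (2.83%);  cumulative: 0.5094, 0.9717, 1


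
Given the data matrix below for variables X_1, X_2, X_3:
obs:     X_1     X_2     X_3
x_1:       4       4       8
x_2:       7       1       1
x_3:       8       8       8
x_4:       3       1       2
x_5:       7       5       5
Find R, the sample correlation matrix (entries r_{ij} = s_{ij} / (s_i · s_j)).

Step 1 — column means:
  mean(X_1) = (4 + 7 + 8 + 3 + 7) / 5 = 29/5 = 5.8
  mean(X_2) = (4 + 1 + 8 + 1 + 5) / 5 = 19/5 = 3.8
  mean(X_3) = (8 + 1 + 8 + 2 + 5) / 5 = 24/5 = 4.8

Step 2 — sample variances and covariances s[i,j] = (1/(n-1)) · Σ_k (x_{k,i} - mean_i) · (x_{k,j} - mean_j), with n-1 = 4:
  s[X_1,X_1] = ((-1.8)·(-1.8) + (1.2)·(1.2) + (2.2)·(2.2) + (-2.8)·(-2.8) + (1.2)·(1.2)) / 4 = 18.8/4 = 4.7
  s[X_1,X_2] = ((-1.8)·(0.2) + (1.2)·(-2.8) + (2.2)·(4.2) + (-2.8)·(-2.8) + (1.2)·(1.2)) / 4 = 14.8/4 = 3.7
  s[X_1,X_3] = ((-1.8)·(3.2) + (1.2)·(-3.8) + (2.2)·(3.2) + (-2.8)·(-2.8) + (1.2)·(0.2)) / 4 = 4.8/4 = 1.2
  s[X_2,X_2] = ((0.2)·(0.2) + (-2.8)·(-2.8) + (4.2)·(4.2) + (-2.8)·(-2.8) + (1.2)·(1.2)) / 4 = 34.8/4 = 8.7
  s[X_2,X_3] = ((0.2)·(3.2) + (-2.8)·(-3.8) + (4.2)·(3.2) + (-2.8)·(-2.8) + (1.2)·(0.2)) / 4 = 32.8/4 = 8.2
  s[X_3,X_3] = ((3.2)·(3.2) + (-3.8)·(-3.8) + (3.2)·(3.2) + (-2.8)·(-2.8) + (0.2)·(0.2)) / 4 = 42.8/4 = 10.7
  Sample standard deviations s_i = √(s[i,i]):
  s(X_1) = √(4.7) = 2.1679
  s(X_2) = √(8.7) = 2.9496
  s(X_3) = √(10.7) = 3.2711

Step 3 — r_{ij} = s_{ij} / (s_i · s_j):
  r[X_1,X_1] = 1 (diagonal).
  r[X_1,X_2] = 3.7 / (2.1679 · 2.9496) = 3.7 / 6.3945 = 0.5786
  r[X_1,X_3] = 1.2 / (2.1679 · 3.2711) = 1.2 / 7.0915 = 0.1692
  r[X_2,X_2] = 1 (diagonal).
  r[X_2,X_3] = 8.2 / (2.9496 · 3.2711) = 8.2 / 9.6483 = 0.8499
  r[X_3,X_3] = 1 (diagonal).

R is symmetric with unit diagonal. Assembling:

R = [[1, 0.5786, 0.1692],
 [0.5786, 1, 0.8499],
 [0.1692, 0.8499, 1]]


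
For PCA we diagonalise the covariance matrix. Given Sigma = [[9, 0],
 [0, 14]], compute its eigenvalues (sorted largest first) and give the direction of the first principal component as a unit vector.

Step 1 — characteristic polynomial of 2×2 Sigma:
  det(Sigma - λI) = λ² - trace · λ + det = 0.
  trace = 9 + 14 = 23, det = 9·14 - (0)² = 126.
Step 2 — discriminant:
  Δ = trace² - 4·det = 529 - 504 = 25.
Step 3 — eigenvalues:
  λ = (trace ± √Δ)/2 = (23 ± 5)/2,
  λ_1 = 14,  λ_2 = 9.

Step 4 — unit eigenvector for λ_1: Sigma is diagonal, so its eigenvectors are the coordinate axes. λ_1 = 14 is the diagonal entry on the second coordinate axis, hence
  v_1 = (0, 1) (||v_1|| = 1).

λ_1 = 14,  λ_2 = 9;  v_1 ≈ (0, 1)


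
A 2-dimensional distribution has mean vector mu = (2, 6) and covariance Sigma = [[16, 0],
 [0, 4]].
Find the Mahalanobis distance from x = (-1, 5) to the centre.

Step 1 — centre the observation: (x - mu) = (-3, -1).

Step 2 — invert Sigma. det(Sigma) = 16·4 - (0)² = 64.
  Sigma^{-1} = (1/det) · [[d, -b], [-b, a]] = [[0.0625, 0],
 [0, 0.25]].

Step 3 — form the quadratic (x - mu)^T · Sigma^{-1} · (x - mu):
  Sigma^{-1} · (x - mu) = (-0.1875, -0.25).
  (x - mu)^T · [Sigma^{-1} · (x - mu)] = (-3)·(-0.1875) + (-1)·(-0.25) = 0.8125.

Step 4 — take square root: d = √(0.8125) ≈ 0.9014.

d(x, mu) = √(0.8125) ≈ 0.9014


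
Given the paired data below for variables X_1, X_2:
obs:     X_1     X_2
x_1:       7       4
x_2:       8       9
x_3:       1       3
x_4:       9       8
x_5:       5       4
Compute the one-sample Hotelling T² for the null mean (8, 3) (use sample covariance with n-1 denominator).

Step 1 — sample mean vector:
  mean(X_1) = (7 + 8 + 1 + 9 + 5) / 5 = 30/5 = 6
  mean(X_2) = (4 + 9 + 3 + 8 + 4) / 5 = 28/5 = 5.6
  x̄ = (6, 5.6),  deviation x̄ - mu_0 = (6, 5.6) - (8, 3) = (-2, 2.6).

Step 2 — sample covariance matrix, S[i,j] = (1/(n-1)) · Σ_k (x_{k,i} - mean_i) · (x_{k,j} - mean_j), divisor n-1 = 4:
  S[X_1,X_1] = ((1)·(1) + (2)·(2) + (-5)·(-5) + (3)·(3) + (-1)·(-1)) / 4 = 40/4 = 10
  S[X_1,X_2] = ((1)·(-1.6) + (2)·(3.4) + (-5)·(-2.6) + (3)·(2.4) + (-1)·(-1.6)) / 4 = 27/4 = 6.75
  S[X_2,X_2] = ((-1.6)·(-1.6) + (3.4)·(3.4) + (-2.6)·(-2.6) + (2.4)·(2.4) + (-1.6)·(-1.6)) / 4 = 29.2/4 = 7.3
  S = [[10, 6.75],
 [6.75, 7.3]].

Step 3 — invert S. det(S) = 10·7.3 - (6.75)² = 27.4375.
  S^{-1} = (1/det) · [[d, -b], [-b, a]] = [[0.2661, -0.246],
 [-0.246, 0.3645]].

Step 4 — quadratic form (x̄ - mu_0)^T · S^{-1} · (x̄ - mu_0):
  S^{-1} · (x̄ - mu_0) = (-1.1718, 1.4396),
  (x̄ - mu_0)^T · [...] = (-2)·(-1.1718) + (2.6)·(1.4396) = 6.0866.

Step 5 — scale by n: T² = 5 · 6.0866 = 30.4328.

T² ≈ 30.4328


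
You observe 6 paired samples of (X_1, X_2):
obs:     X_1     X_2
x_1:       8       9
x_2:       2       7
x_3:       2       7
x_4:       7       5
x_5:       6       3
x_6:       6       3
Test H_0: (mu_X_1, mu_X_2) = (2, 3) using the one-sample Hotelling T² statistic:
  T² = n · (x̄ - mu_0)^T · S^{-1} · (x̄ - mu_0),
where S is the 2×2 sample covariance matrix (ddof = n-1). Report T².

Step 1 — sample mean vector:
  mean(X_1) = (8 + 2 + 2 + 7 + 6 + 6) / 6 = 31/6 = 5.1667
  mean(X_2) = (9 + 7 + 7 + 5 + 3 + 3) / 6 = 34/6 = 5.6667
  x̄ = (5.1667, 5.6667),  deviation x̄ - mu_0 = (5.1667, 5.6667) - (2, 3) = (3.1667, 2.6667).

Step 2 — sample covariance matrix, S[i,j] = (1/(n-1)) · Σ_k (x_{k,i} - mean_i) · (x_{k,j} - mean_j), divisor n-1 = 5:
  S[X_1,X_1] = ((2.8333)·(2.8333) + (-3.1667)·(-3.1667) + (-3.1667)·(-3.1667) + (1.8333)·(1.8333) + (0.8333)·(0.8333) + (0.8333)·(0.8333)) / 5 = 32.8333/5 = 6.5667
  S[X_1,X_2] = ((2.8333)·(3.3333) + (-3.1667)·(1.3333) + (-3.1667)·(1.3333) + (1.8333)·(-0.6667) + (0.8333)·(-2.6667) + (0.8333)·(-2.6667)) / 5 = -4.6667/5 = -0.9333
  S[X_2,X_2] = ((3.3333)·(3.3333) + (1.3333)·(1.3333) + (1.3333)·(1.3333) + (-0.6667)·(-0.6667) + (-2.6667)·(-2.6667) + (-2.6667)·(-2.6667)) / 5 = 29.3333/5 = 5.8667
  S = [[6.5667, -0.9333],
 [-0.9333, 5.8667]].

Step 3 — invert S. det(S) = 6.5667·5.8667 - (-0.9333)² = 37.6533.
  S^{-1} = (1/det) · [[d, -b], [-b, a]] = [[0.1558, 0.0248],
 [0.0248, 0.1744]].

Step 4 — quadratic form (x̄ - mu_0)^T · S^{-1} · (x̄ - mu_0):
  S^{-1} · (x̄ - mu_0) = (0.5595, 0.5436),
  (x̄ - mu_0)^T · [...] = (3.1667)·(0.5595) + (2.6667)·(0.5436) = 3.2212.

Step 5 — scale by n: T² = 6 · 3.2212 = 19.3272.

T² ≈ 19.3272


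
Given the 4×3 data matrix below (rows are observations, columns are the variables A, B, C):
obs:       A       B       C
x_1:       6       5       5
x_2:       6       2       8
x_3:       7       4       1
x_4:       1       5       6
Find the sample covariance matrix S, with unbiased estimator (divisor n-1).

Step 1 — column means:
  mean(A) = (6 + 6 + 7 + 1) / 4 = 20/4 = 5
  mean(B) = (5 + 2 + 4 + 5) / 4 = 16/4 = 4
  mean(C) = (5 + 8 + 1 + 6) / 4 = 20/4 = 5

Step 2 — sample covariance S[i,j] = (1/(n-1)) · Σ_k (x_{k,i} - mean_i) · (x_{k,j} - mean_j), with n-1 = 3.
  S[A,A] = ((1)·(1) + (1)·(1) + (2)·(2) + (-4)·(-4)) / 3 = 22/3 = 7.3333
  S[A,B] = ((1)·(1) + (1)·(-2) + (2)·(0) + (-4)·(1)) / 3 = -5/3 = -1.6667
  S[A,C] = ((1)·(0) + (1)·(3) + (2)·(-4) + (-4)·(1)) / 3 = -9/3 = -3
  S[B,B] = ((1)·(1) + (-2)·(-2) + (0)·(0) + (1)·(1)) / 3 = 6/3 = 2
  S[B,C] = ((1)·(0) + (-2)·(3) + (0)·(-4) + (1)·(1)) / 3 = -5/3 = -1.6667
  S[C,C] = ((0)·(0) + (3)·(3) + (-4)·(-4) + (1)·(1)) / 3 = 26/3 = 8.6667

S is symmetric (S[j,i] = S[i,j]). Assembling:

S = [[7.3333, -1.6667, -3],
 [-1.6667, 2, -1.6667],
 [-3, -1.6667, 8.6667]]


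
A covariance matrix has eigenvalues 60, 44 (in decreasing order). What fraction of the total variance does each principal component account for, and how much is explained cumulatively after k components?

Step 1 — total variance = trace(Sigma) = Σ λ_i = 60 + 44 = 104.

Step 2 — fraction explained by component i = λ_i / Σ λ:
  PC1: 60/104 = 0.5769
  PC2: 44/104 = 0.4231

Step 3 — cumulative fraction after k components = (λ_1 + ... + λ_k) / Σ λ:
  k = 1: 60/104 = 0.5769
  k = 2: (60 + 44)/104 = 104/104 = 1

Summary (fraction, with percent):

explained: PC1 0.5769 (57.69%), PC2 0.4231 (42.31%);  cumulative: 0.5769, 1


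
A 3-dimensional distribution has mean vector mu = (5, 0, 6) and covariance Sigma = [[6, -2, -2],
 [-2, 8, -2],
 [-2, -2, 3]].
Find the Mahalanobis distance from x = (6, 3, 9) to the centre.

Step 1 — centre the observation: (x - mu) = (1, 3, 3).

Step 2 — invert Sigma (cofactor / det for 3×3, or solve directly):
  Sigma^{-1} = [[0.3333, 0.1667, 0.3333],
 [0.1667, 0.2333, 0.2667],
 [0.3333, 0.2667, 0.7333]].

Step 3 — form the quadratic (x - mu)^T · Sigma^{-1} · (x - mu):
  Sigma^{-1} · (x - mu) = (1.8333, 1.6667, 3.3333).
  (x - mu)^T · [Sigma^{-1} · (x - mu)] = (1)·(1.8333) + (3)·(1.6667) + (3)·(3.3333) = 16.8333.

Step 4 — take square root: d = √(16.8333) ≈ 4.1028.

d(x, mu) = √(16.8333) ≈ 4.1028


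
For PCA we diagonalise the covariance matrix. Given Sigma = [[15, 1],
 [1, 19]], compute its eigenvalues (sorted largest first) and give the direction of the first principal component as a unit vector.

Step 1 — characteristic polynomial of 2×2 Sigma:
  det(Sigma - λI) = λ² - trace · λ + det = 0.
  trace = 15 + 19 = 34, det = 15·19 - (1)² = 284.
Step 2 — discriminant:
  Δ = trace² - 4·det = 1156 - 1136 = 20.
Step 3 — eigenvalues:
  λ = (trace ± √Δ)/2 = (34 ± 4.4721)/2,
  λ_1 = 19.2361,  λ_2 = 14.7639.

Step 4 — unit eigenvector for λ_1: solve (Sigma - λ_1 I)v = 0. First row:
  (15 - 19.2361)·v_x + (1)·v_y = 0, i.e. (-4.2361)·v_x + (1)·v_y = 0,
  so v ∝ (b, λ_1 - a) = (1, 4.2361) = u.
  ||u|| = √((1)² + (4.2361)²) = √(18.9443) ≈ 4.3525,
  v_1 = u/||u|| ≈ (0.2298, 0.9732) (||v_1|| = 1).

λ_1 = 19.2361,  λ_2 = 14.7639;  v_1 ≈ (0.2298, 0.9732)


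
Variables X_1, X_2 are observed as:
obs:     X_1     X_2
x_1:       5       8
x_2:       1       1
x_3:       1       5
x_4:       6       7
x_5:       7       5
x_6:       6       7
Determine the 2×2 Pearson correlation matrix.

Step 1 — column means:
  mean(X_1) = (5 + 1 + 1 + 6 + 7 + 6) / 6 = 26/6 = 4.3333
  mean(X_2) = (8 + 1 + 5 + 7 + 5 + 7) / 6 = 33/6 = 5.5

Step 2 — sample variances and covariances s[i,j] = (1/(n-1)) · Σ_k (x_{k,i} - mean_i) · (x_{k,j} - mean_j), with n-1 = 5:
  s[X_1,X_1] = ((0.6667)·(0.6667) + (-3.3333)·(-3.3333) + (-3.3333)·(-3.3333) + (1.6667)·(1.6667) + (2.6667)·(2.6667) + (1.6667)·(1.6667)) / 5 = 35.3333/5 = 7.0667
  s[X_1,X_2] = ((0.6667)·(2.5) + (-3.3333)·(-4.5) + (-3.3333)·(-0.5) + (1.6667)·(1.5) + (2.6667)·(-0.5) + (1.6667)·(1.5)) / 5 = 22/5 = 4.4
  s[X_2,X_2] = ((2.5)·(2.5) + (-4.5)·(-4.5) + (-0.5)·(-0.5) + (1.5)·(1.5) + (-0.5)·(-0.5) + (1.5)·(1.5)) / 5 = 31.5/5 = 6.3
  Sample standard deviations s_i = √(s[i,i]):
  s(X_1) = √(7.0667) = 2.6583
  s(X_2) = √(6.3) = 2.51

Step 3 — r_{ij} = s_{ij} / (s_i · s_j):
  r[X_1,X_1] = 1 (diagonal).
  r[X_1,X_2] = 4.4 / (2.6583 · 2.51) = 4.4 / 6.6723 = 0.6594
  r[X_2,X_2] = 1 (diagonal).

R is symmetric with unit diagonal. Assembling:

R = [[1, 0.6594],
 [0.6594, 1]]


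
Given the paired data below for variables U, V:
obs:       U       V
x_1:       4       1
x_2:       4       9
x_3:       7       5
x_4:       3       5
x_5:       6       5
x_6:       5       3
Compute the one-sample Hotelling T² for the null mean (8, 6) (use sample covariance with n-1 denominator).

Step 1 — sample mean vector:
  mean(U) = (4 + 4 + 7 + 3 + 6 + 5) / 6 = 29/6 = 4.8333
  mean(V) = (1 + 9 + 5 + 5 + 5 + 3) / 6 = 28/6 = 4.6667
  x̄ = (4.8333, 4.6667),  deviation x̄ - mu_0 = (4.8333, 4.6667) - (8, 6) = (-3.1667, -1.3333).

Step 2 — sample covariance matrix, S[i,j] = (1/(n-1)) · Σ_k (x_{k,i} - mean_i) · (x_{k,j} - mean_j), divisor n-1 = 5:
  S[U,U] = ((-0.8333)·(-0.8333) + (-0.8333)·(-0.8333) + (2.1667)·(2.1667) + (-1.8333)·(-1.8333) + (1.1667)·(1.1667) + (0.1667)·(0.1667)) / 5 = 10.8333/5 = 2.1667
  S[U,V] = ((-0.8333)·(-3.6667) + (-0.8333)·(4.3333) + (2.1667)·(0.3333) + (-1.8333)·(0.3333) + (1.1667)·(0.3333) + (0.1667)·(-1.6667)) / 5 = -0.3333/5 = -0.0667
  S[V,V] = ((-3.6667)·(-3.6667) + (4.3333)·(4.3333) + (0.3333)·(0.3333) + (0.3333)·(0.3333) + (0.3333)·(0.3333) + (-1.6667)·(-1.6667)) / 5 = 35.3333/5 = 7.0667
  S = [[2.1667, -0.0667],
 [-0.0667, 7.0667]].

Step 3 — invert S. det(S) = 2.1667·7.0667 - (-0.0667)² = 15.3067.
  S^{-1} = (1/det) · [[d, -b], [-b, a]] = [[0.4617, 0.0044],
 [0.0044, 0.1416]].

Step 4 — quadratic form (x̄ - mu_0)^T · S^{-1} · (x̄ - mu_0):
  S^{-1} · (x̄ - mu_0) = (-1.4678, -0.2025),
  (x̄ - mu_0)^T · [...] = (-3.1667)·(-1.4678) + (-1.3333)·(-0.2025) = 4.918.

Step 5 — scale by n: T² = 6 · 4.918 = 29.5078.

T² ≈ 29.5078


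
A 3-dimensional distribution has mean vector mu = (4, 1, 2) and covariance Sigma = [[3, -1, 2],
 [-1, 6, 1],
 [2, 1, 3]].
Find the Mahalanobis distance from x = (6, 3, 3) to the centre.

Step 1 — centre the observation: (x - mu) = (2, 2, 1).

Step 2 — invert Sigma (cofactor / det for 3×3, or solve directly):
  Sigma^{-1} = [[0.85, 0.25, -0.65],
 [0.25, 0.25, -0.25],
 [-0.65, -0.25, 0.85]].

Step 3 — form the quadratic (x - mu)^T · Sigma^{-1} · (x - mu):
  Sigma^{-1} · (x - mu) = (1.55, 0.75, -0.95).
  (x - mu)^T · [Sigma^{-1} · (x - mu)] = (2)·(1.55) + (2)·(0.75) + (1)·(-0.95) = 3.65.

Step 4 — take square root: d = √(3.65) ≈ 1.9105.

d(x, mu) = √(3.65) ≈ 1.9105


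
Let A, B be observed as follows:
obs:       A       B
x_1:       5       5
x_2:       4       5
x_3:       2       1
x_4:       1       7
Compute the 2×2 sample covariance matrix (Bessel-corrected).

Step 1 — column means:
  mean(A) = (5 + 4 + 2 + 1) / 4 = 12/4 = 3
  mean(B) = (5 + 5 + 1 + 7) / 4 = 18/4 = 4.5

Step 2 — sample covariance S[i,j] = (1/(n-1)) · Σ_k (x_{k,i} - mean_i) · (x_{k,j} - mean_j), with n-1 = 3.
  S[A,A] = ((2)·(2) + (1)·(1) + (-1)·(-1) + (-2)·(-2)) / 3 = 10/3 = 3.3333
  S[A,B] = ((2)·(0.5) + (1)·(0.5) + (-1)·(-3.5) + (-2)·(2.5)) / 3 = 0/3 = 0
  S[B,B] = ((0.5)·(0.5) + (0.5)·(0.5) + (-3.5)·(-3.5) + (2.5)·(2.5)) / 3 = 19/3 = 6.3333

S is symmetric (S[j,i] = S[i,j]). Assembling:

S = [[3.3333, 0],
 [0, 6.3333]]


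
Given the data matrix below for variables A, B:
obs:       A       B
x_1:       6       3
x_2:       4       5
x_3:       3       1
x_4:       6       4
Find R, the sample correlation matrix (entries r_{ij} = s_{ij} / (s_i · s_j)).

Step 1 — column means:
  mean(A) = (6 + 4 + 3 + 6) / 4 = 19/4 = 4.75
  mean(B) = (3 + 5 + 1 + 4) / 4 = 13/4 = 3.25

Step 2 — sample variances and covariances s[i,j] = (1/(n-1)) · Σ_k (x_{k,i} - mean_i) · (x_{k,j} - mean_j), with n-1 = 3:
  s[A,A] = ((1.25)·(1.25) + (-0.75)·(-0.75) + (-1.75)·(-1.75) + (1.25)·(1.25)) / 3 = 6.75/3 = 2.25
  s[A,B] = ((1.25)·(-0.25) + (-0.75)·(1.75) + (-1.75)·(-2.25) + (1.25)·(0.75)) / 3 = 3.25/3 = 1.0833
  s[B,B] = ((-0.25)·(-0.25) + (1.75)·(1.75) + (-2.25)·(-2.25) + (0.75)·(0.75)) / 3 = 8.75/3 = 2.9167
  Sample standard deviations s_i = √(s[i,i]):
  s(A) = √(2.25) = 1.5
  s(B) = √(2.9167) = 1.7078

Step 3 — r_{ij} = s_{ij} / (s_i · s_j):
  r[A,A] = 1 (diagonal).
  r[A,B] = 1.0833 / (1.5 · 1.7078) = 1.0833 / 2.5617 = 0.4229
  r[B,B] = 1 (diagonal).

R is symmetric with unit diagonal. Assembling:

R = [[1, 0.4229],
 [0.4229, 1]]
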